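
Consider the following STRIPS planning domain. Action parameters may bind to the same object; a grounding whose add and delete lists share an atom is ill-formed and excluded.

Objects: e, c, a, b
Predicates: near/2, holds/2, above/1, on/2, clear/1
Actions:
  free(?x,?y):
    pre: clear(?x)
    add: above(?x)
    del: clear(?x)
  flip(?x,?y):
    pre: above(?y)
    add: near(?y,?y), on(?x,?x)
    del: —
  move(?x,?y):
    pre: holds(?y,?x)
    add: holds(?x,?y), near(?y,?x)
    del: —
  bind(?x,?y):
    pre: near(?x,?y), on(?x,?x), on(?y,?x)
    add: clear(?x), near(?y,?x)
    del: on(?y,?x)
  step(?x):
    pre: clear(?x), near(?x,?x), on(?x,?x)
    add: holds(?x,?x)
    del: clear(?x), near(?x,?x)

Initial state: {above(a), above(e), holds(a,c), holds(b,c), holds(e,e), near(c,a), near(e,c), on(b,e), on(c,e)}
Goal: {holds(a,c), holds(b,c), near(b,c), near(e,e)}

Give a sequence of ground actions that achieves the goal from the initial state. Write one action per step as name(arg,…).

flip(e,e); move(c,b)

1. flip(e,e)  →  {above(a), above(e), holds(a,c), holds(b,c), holds(e,e), near(c,a), near(e,c), near(e,e), on(b,e), on(c,e), on(e,e)}
2. move(c,b)  →  {above(a), above(e), holds(a,c), holds(b,c), holds(c,b), holds(e,e), near(b,c), near(c,a), near(e,c), near(e,e), on(b,e), on(c,e), on(e,e)}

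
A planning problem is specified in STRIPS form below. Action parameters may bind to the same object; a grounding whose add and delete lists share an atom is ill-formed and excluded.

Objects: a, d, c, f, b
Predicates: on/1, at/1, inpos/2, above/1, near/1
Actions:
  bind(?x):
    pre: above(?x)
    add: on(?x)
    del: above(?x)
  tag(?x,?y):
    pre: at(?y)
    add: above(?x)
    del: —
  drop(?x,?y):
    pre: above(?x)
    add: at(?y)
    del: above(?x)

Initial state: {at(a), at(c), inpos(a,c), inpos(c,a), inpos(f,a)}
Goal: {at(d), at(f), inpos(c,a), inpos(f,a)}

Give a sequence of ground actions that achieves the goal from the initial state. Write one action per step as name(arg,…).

tag(a,a); tag(d,a); drop(a,d); drop(d,f)

1. tag(a,a)  →  {above(a), at(a), at(c), inpos(a,c), inpos(c,a), inpos(f,a)}
2. tag(d,a)  →  {above(a), above(d), at(a), at(c), inpos(a,c), inpos(c,a), inpos(f,a)}
3. drop(a,d)  →  {above(d), at(a), at(c), at(d), inpos(a,c), inpos(c,a), inpos(f,a)}
4. drop(d,f)  →  {at(a), at(c), at(d), at(f), inpos(a,c), inpos(c,a), inpos(f,a)}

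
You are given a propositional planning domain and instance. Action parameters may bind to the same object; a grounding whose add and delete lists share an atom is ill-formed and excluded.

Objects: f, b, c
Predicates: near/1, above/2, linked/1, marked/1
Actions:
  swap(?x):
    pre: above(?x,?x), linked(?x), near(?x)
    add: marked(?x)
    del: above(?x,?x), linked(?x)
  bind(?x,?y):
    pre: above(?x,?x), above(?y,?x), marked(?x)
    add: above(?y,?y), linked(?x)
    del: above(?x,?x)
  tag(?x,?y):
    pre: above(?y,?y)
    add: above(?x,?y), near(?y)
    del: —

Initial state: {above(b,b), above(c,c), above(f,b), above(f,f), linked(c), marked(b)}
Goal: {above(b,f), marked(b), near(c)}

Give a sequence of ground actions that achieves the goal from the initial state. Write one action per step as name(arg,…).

tag(f,c); tag(b,f)

1. tag(f,c)  →  {above(b,b), above(c,c), above(f,b), above(f,c), above(f,f), linked(c), marked(b), near(c)}
2. tag(b,f)  →  {above(b,b), above(b,f), above(c,c), above(f,b), above(f,c), above(f,f), linked(c), marked(b), near(c), near(f)}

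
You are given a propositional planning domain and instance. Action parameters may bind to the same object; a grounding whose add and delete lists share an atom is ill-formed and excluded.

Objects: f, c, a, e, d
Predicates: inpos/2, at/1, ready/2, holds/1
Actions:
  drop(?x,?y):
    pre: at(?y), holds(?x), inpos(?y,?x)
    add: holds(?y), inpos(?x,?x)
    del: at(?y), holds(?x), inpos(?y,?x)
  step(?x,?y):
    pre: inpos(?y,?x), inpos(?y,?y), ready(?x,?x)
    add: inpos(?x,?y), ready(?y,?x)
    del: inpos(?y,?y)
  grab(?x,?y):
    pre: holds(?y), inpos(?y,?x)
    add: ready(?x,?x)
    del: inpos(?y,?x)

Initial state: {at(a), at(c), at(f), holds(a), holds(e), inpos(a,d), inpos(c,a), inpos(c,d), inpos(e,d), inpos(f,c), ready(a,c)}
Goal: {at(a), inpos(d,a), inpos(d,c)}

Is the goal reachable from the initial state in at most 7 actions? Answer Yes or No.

1. drop(a,c)  →  {at(a), at(f), holds(c), holds(e), inpos(a,a), inpos(a,d), inpos(c,d), inpos(e,d), inpos(f,c), ready(a,c)}
2. drop(c,f)  →  {at(a), holds(e), holds(f), inpos(a,a), inpos(a,d), inpos(c,c), inpos(c,d), inpos(e,d), ready(a,c)}
3. grab(d,e)  →  {at(a), holds(e), holds(f), inpos(a,a), inpos(a,d), inpos(c,c), inpos(c,d), ready(a,c), ready(d,d)}
4. step(d,c)  →  {at(a), holds(e), holds(f), inpos(a,a), inpos(a,d), inpos(c,d), inpos(d,c), ready(a,c), ready(c,d), ready(d,d)}
5. step(d,a)  →  {at(a), holds(e), holds(f), inpos(a,d), inpos(c,d), inpos(d,a), inpos(d,c), ready(a,c), ready(a,d), ready(c,d), ready(d,d)}
optimal plan length = 5; 5 ≤ 7

Yes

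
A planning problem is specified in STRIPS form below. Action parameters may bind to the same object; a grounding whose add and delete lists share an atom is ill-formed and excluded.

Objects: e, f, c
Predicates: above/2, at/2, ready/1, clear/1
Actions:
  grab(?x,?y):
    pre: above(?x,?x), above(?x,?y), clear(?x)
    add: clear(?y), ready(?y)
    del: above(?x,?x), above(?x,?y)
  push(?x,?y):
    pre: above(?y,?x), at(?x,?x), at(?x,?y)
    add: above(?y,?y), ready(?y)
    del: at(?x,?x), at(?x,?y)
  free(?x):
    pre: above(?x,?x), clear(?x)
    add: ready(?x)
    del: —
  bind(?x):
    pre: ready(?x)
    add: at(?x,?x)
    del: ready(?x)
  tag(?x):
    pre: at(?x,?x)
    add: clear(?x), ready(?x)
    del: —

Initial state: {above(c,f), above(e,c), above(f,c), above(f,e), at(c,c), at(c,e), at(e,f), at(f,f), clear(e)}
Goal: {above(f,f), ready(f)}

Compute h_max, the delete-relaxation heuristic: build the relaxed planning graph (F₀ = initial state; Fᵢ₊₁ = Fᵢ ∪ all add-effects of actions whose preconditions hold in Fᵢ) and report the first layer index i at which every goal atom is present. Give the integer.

F0 = init (9 atoms)
F1 = F0 ∪ {above(e,e), clear(c), clear(f), ready(c), ready(e), ready(f)}  (15 atoms)
F2 = F1 ∪ {at(e,e)}  (16 atoms)
F3 = F2 ∪ {above(f,f)}  (17 atoms)
goal ⊆ F3  ⇒  h_max = 3

3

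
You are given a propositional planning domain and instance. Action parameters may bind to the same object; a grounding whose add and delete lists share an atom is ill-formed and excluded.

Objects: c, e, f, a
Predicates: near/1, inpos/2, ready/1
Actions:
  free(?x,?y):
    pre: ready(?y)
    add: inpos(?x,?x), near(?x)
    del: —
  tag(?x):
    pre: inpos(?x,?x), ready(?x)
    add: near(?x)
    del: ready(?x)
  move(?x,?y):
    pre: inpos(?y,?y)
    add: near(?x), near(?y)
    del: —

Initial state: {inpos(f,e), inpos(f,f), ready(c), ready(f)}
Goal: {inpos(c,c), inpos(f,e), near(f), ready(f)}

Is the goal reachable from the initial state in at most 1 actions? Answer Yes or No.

No

1. free(c,c)  →  {inpos(c,c), inpos(f,e), inpos(f,f), near(c), ready(c), ready(f)}
2. free(f,c)  →  {inpos(c,c), inpos(f,e), inpos(f,f), near(c), near(f), ready(c), ready(f)}
optimal plan length = 2; 2 > 1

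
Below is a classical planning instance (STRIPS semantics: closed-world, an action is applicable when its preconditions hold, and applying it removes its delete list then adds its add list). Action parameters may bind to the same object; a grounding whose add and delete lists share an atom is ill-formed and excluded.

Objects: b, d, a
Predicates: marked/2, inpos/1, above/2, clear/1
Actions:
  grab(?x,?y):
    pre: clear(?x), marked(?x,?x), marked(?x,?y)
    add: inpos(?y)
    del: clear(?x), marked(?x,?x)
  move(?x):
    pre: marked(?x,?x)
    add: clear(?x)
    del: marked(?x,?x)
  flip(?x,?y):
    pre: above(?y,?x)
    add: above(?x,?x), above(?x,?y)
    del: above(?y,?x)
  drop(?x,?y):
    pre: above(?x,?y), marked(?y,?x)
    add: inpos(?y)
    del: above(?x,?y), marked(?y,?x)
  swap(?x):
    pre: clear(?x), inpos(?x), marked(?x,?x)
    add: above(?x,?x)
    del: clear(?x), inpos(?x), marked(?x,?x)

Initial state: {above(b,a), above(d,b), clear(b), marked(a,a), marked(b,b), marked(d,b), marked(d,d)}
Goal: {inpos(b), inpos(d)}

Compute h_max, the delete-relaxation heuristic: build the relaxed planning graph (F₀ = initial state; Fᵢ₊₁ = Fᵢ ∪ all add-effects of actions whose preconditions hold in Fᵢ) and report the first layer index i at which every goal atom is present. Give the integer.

F0 = init (7 atoms)
F1 = F0 ∪ {above(a,a), above(a,b), above(b,b), above(b,d), clear(a), clear(d), inpos(b)}  (14 atoms)
F2 = F1 ∪ {above(d,d), inpos(a), inpos(d)}  (17 atoms)
goal ⊆ F2  ⇒  h_max = 2

2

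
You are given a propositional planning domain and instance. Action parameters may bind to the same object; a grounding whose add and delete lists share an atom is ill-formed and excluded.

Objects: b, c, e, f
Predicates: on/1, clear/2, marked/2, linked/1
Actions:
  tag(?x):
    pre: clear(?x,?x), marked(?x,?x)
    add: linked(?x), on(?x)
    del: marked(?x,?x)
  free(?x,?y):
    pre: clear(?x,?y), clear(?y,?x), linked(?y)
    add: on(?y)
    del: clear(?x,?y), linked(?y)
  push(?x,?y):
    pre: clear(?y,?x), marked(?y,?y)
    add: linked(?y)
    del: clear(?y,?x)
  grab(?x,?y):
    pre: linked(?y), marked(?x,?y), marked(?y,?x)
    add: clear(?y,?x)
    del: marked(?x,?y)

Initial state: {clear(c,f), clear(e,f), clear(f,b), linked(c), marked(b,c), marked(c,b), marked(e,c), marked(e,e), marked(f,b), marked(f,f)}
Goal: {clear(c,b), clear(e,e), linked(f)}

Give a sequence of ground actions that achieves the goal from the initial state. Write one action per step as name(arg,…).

push(b,f); push(f,e); grab(b,c); grab(e,e)

1. push(b,f)  →  {clear(c,f), clear(e,f), linked(c), linked(f), marked(b,c), marked(c,b), marked(e,c), marked(e,e), marked(f,b), marked(f,f)}
2. push(f,e)  →  {clear(c,f), linked(c), linked(e), linked(f), marked(b,c), marked(c,b), marked(e,c), marked(e,e), marked(f,b), marked(f,f)}
3. grab(b,c)  →  {clear(c,b), clear(c,f), linked(c), linked(e), linked(f), marked(c,b), marked(e,c), marked(e,e), marked(f,b), marked(f,f)}
4. grab(e,e)  →  {clear(c,b), clear(c,f), clear(e,e), linked(c), linked(e), linked(f), marked(c,b), marked(e,c), marked(f,b), marked(f,f)}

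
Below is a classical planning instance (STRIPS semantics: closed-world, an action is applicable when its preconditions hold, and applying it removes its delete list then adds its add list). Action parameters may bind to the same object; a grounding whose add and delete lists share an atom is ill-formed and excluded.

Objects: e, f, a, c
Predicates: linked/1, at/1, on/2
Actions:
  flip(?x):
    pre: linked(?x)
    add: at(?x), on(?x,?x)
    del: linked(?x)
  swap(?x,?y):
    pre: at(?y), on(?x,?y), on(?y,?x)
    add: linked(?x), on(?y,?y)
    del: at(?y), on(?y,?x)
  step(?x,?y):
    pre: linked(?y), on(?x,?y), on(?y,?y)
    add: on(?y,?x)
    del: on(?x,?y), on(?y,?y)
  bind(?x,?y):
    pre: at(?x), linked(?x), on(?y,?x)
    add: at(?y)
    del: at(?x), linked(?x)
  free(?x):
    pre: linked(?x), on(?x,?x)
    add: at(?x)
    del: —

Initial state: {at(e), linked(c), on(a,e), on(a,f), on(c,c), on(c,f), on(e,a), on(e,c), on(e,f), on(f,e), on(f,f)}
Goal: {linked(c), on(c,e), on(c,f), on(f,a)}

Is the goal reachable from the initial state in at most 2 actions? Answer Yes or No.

1. swap(f,e)  →  {linked(c), linked(f), on(a,e), on(a,f), on(c,c), on(c,f), on(e,a), on(e,c), on(e,e), on(f,e), on(f,f)}
2. step(e,c)  →  {linked(c), linked(f), on(a,e), on(a,f), on(c,e), on(c,f), on(e,a), on(e,e), on(f,e), on(f,f)}
3. step(a,f)  →  {linked(c), linked(f), on(a,e), on(c,e), on(c,f), on(e,a), on(e,e), on(f,a), on(f,e)}
optimal plan length = 3; 3 > 2

No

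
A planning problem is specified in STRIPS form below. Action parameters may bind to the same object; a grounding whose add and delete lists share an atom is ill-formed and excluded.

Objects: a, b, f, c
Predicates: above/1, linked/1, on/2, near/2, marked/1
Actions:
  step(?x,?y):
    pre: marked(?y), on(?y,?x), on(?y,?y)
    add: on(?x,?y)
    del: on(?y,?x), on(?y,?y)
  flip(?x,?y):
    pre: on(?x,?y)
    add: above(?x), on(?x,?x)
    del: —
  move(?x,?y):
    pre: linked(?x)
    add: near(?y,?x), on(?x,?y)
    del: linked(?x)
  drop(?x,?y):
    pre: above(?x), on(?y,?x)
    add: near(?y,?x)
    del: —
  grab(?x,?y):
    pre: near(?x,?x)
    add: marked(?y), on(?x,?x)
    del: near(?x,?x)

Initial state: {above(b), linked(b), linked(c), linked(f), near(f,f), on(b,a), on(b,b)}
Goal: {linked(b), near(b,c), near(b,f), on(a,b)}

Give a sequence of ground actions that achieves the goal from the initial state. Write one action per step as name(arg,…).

1. move(f,b)  →  {above(b), linked(b), linked(c), near(b,f), near(f,f), on(b,a), on(b,b), on(f,b)}
2. move(c,b)  →  {above(b), linked(b), near(b,c), near(b,f), near(f,f), on(b,a), on(b,b), on(c,b), on(f,b)}
3. grab(f,b)  →  {above(b), linked(b), marked(b), near(b,c), near(b,f), on(b,a), on(b,b), on(c,b), on(f,b), on(f,f)}
4. step(a,b)  →  {above(b), linked(b), marked(b), near(b,c), near(b,f), on(a,b), on(c,b), on(f,b), on(f,f)}

move(f,b); move(c,b); grab(f,b); step(a,b)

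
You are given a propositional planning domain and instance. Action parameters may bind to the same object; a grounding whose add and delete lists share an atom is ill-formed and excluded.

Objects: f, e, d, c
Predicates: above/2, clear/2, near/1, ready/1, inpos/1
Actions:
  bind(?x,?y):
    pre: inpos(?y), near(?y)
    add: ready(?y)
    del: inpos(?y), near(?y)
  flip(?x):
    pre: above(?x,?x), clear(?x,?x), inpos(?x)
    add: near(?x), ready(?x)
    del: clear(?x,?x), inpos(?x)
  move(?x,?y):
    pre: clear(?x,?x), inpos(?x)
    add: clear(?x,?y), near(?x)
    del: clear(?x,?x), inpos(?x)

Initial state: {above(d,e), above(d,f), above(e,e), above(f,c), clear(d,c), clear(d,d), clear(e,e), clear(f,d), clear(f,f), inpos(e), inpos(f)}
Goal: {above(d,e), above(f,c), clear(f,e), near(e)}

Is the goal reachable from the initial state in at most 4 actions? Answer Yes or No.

1. flip(e)  →  {above(d,e), above(d,f), above(e,e), above(f,c), clear(d,c), clear(d,d), clear(f,d), clear(f,f), inpos(f), near(e), ready(e)}
2. move(f,e)  →  {above(d,e), above(d,f), above(e,e), above(f,c), clear(d,c), clear(d,d), clear(f,d), clear(f,e), near(e), near(f), ready(e)}
optimal plan length = 2; 2 ≤ 4

Yes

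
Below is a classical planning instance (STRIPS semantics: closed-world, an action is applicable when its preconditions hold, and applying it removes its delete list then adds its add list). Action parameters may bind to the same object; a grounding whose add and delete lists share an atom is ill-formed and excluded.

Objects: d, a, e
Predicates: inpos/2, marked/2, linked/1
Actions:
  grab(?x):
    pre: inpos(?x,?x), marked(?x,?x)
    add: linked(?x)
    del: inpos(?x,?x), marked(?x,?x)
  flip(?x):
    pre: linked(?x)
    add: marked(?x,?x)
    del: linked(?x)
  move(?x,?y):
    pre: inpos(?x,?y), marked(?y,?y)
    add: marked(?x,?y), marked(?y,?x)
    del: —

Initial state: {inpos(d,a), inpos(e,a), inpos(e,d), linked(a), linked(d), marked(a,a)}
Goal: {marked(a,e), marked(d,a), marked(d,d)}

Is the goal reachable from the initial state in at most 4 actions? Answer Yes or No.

1. flip(d)  →  {inpos(d,a), inpos(e,a), inpos(e,d), linked(a), marked(a,a), marked(d,d)}
2. move(d,a)  →  {inpos(d,a), inpos(e,a), inpos(e,d), linked(a), marked(a,a), marked(a,d), marked(d,a), marked(d,d)}
3. move(e,a)  →  {inpos(d,a), inpos(e,a), inpos(e,d), linked(a), marked(a,a), marked(a,d), marked(a,e), marked(d,a), marked(d,d), marked(e,a)}
optimal plan length = 3; 3 ≤ 4

Yes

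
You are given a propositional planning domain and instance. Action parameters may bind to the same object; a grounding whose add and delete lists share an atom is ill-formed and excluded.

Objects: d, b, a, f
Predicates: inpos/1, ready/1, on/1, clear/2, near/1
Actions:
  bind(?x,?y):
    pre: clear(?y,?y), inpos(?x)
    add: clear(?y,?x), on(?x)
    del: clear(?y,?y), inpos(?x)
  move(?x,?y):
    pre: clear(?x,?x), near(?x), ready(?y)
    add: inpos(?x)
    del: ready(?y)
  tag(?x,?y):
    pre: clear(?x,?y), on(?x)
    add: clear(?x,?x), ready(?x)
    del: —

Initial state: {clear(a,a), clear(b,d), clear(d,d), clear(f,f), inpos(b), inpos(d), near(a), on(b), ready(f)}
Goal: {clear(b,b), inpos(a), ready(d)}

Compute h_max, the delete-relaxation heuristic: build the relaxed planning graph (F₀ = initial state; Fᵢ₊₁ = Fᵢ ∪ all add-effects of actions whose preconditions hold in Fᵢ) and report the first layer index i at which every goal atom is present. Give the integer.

2

F0 = init (9 atoms)
F1 = F0 ∪ {clear(a,b), clear(a,d), clear(b,b), clear(d,b), clear(f,b), clear(f,d), inpos(a), on(d), ready(b)}  (18 atoms)
F2 = F1 ∪ {clear(b,a), clear(d,a), clear(f,a), on(a), ready(d)}  (23 atoms)
goal ⊆ F2  ⇒  h_max = 2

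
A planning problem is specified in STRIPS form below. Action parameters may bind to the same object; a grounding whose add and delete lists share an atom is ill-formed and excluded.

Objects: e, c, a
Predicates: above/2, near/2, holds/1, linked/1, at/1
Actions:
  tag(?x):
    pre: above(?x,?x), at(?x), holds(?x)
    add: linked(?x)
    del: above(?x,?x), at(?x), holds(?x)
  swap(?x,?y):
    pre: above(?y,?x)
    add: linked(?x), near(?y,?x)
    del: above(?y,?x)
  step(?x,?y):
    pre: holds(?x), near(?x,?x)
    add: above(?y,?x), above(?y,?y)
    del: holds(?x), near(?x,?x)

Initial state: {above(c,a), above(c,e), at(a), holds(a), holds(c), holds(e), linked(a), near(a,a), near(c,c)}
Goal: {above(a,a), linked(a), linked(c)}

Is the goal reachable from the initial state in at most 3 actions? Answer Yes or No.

1. step(c,a)  →  {above(a,a), above(a,c), above(c,a), above(c,e), at(a), holds(a), holds(e), linked(a), near(a,a)}
2. swap(c,a)  →  {above(a,a), above(c,a), above(c,e), at(a), holds(a), holds(e), linked(a), linked(c), near(a,a), near(a,c)}
optimal plan length = 2; 2 ≤ 3

Yes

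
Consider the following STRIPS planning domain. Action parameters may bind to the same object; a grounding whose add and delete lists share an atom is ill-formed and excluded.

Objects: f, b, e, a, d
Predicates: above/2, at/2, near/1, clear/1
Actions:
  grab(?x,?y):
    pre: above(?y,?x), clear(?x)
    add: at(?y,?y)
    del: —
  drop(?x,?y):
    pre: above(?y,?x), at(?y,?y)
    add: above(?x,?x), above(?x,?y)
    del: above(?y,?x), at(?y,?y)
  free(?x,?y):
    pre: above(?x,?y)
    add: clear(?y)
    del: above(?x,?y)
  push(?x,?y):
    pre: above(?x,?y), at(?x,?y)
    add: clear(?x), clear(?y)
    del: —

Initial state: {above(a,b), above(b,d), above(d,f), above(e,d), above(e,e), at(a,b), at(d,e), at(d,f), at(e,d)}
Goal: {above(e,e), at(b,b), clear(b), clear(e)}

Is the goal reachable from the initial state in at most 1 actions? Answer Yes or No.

No

1. free(a,b)  →  {above(b,d), above(d,f), above(e,d), above(e,e), at(a,b), at(d,e), at(d,f), at(e,d), clear(b)}
2. push(e,d)  →  {above(b,d), above(d,f), above(e,d), above(e,e), at(a,b), at(d,e), at(d,f), at(e,d), clear(b), clear(d), clear(e)}
3. grab(d,b)  →  {above(b,d), above(d,f), above(e,d), above(e,e), at(a,b), at(b,b), at(d,e), at(d,f), at(e,d), clear(b), clear(d), clear(e)}
optimal plan length = 3; 3 > 1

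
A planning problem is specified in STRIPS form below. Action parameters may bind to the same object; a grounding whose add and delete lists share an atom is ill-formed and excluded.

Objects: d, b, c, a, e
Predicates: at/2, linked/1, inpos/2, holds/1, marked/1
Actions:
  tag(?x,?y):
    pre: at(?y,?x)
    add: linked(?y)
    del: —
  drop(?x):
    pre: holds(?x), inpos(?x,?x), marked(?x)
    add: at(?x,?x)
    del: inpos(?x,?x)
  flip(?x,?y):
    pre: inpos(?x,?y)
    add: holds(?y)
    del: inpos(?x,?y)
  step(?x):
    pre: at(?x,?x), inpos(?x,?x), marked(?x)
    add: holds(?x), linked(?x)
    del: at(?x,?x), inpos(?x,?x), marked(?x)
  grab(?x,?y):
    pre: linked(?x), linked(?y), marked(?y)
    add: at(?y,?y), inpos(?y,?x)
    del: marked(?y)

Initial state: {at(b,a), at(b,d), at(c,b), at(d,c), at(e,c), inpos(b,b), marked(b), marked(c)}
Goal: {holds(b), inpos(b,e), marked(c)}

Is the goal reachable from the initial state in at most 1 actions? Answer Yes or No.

1. tag(d,b)  →  {at(b,a), at(b,d), at(c,b), at(d,c), at(e,c), inpos(b,b), linked(b), marked(b), marked(c)}
2. tag(c,e)  →  {at(b,a), at(b,d), at(c,b), at(d,c), at(e,c), inpos(b,b), linked(b), linked(e), marked(b), marked(c)}
3. flip(b,b)  →  {at(b,a), at(b,d), at(c,b), at(d,c), at(e,c), holds(b), linked(b), linked(e), marked(b), marked(c)}
4. grab(e,b)  →  {at(b,a), at(b,b), at(b,d), at(c,b), at(d,c), at(e,c), holds(b), inpos(b,e), linked(b), linked(e), marked(c)}
optimal plan length = 4; 4 > 1

No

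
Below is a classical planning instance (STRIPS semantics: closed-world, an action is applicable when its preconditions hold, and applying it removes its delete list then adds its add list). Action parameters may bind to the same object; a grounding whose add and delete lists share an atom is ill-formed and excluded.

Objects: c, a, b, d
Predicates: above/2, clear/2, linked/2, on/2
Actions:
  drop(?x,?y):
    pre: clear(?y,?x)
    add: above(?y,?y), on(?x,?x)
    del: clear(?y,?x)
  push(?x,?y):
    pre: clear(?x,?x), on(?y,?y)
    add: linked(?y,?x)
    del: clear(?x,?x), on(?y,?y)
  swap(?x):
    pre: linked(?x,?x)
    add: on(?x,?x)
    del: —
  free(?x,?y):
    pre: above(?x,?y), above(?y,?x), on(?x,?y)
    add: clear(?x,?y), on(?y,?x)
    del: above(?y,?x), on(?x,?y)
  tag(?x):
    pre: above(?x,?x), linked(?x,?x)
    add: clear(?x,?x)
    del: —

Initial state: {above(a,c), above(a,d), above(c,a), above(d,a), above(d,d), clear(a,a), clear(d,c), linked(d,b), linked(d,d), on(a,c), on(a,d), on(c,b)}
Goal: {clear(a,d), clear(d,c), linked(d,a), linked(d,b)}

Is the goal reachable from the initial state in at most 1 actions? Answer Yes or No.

1. swap(d)  →  {above(a,c), above(a,d), above(c,a), above(d,a), above(d,d), clear(a,a), clear(d,c), linked(d,b), linked(d,d), on(a,c), on(a,d), on(c,b), on(d,d)}
2. push(a,d)  →  {above(a,c), above(a,d), above(c,a), above(d,a), above(d,d), clear(d,c), linked(d,a), linked(d,b), linked(d,d), on(a,c), on(a,d), on(c,b)}
3. free(a,d)  →  {above(a,c), above(a,d), above(c,a), above(d,d), clear(a,d), clear(d,c), linked(d,a), linked(d,b), linked(d,d), on(a,c), on(c,b), on(d,a)}
optimal plan length = 3; 3 > 1

No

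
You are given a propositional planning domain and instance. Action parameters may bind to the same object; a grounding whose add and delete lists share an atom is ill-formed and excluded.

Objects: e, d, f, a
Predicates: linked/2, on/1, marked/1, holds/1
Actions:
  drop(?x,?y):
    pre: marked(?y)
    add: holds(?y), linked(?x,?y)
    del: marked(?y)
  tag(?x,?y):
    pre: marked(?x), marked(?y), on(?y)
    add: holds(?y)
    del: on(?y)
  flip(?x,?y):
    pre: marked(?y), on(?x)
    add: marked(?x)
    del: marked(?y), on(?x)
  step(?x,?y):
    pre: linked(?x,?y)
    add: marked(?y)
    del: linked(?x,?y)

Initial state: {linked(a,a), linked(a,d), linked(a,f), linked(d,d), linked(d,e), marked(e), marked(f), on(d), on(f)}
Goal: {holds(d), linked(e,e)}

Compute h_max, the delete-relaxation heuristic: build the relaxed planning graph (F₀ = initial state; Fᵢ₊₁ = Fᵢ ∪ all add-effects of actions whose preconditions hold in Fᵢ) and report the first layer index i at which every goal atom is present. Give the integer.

F0 = init (9 atoms)
F1 = F0 ∪ {holds(e), holds(f), linked(a,e), linked(d,f), linked(e,e), linked(e,f), linked(f,e), linked(f,f), marked(a), marked(d)}  (19 atoms)
F2 = F1 ∪ {holds(a), holds(d), linked(d,a), linked(e,a), linked(e,d), linked(f,a), linked(f,d)}  (26 atoms)
goal ⊆ F2  ⇒  h_max = 2

2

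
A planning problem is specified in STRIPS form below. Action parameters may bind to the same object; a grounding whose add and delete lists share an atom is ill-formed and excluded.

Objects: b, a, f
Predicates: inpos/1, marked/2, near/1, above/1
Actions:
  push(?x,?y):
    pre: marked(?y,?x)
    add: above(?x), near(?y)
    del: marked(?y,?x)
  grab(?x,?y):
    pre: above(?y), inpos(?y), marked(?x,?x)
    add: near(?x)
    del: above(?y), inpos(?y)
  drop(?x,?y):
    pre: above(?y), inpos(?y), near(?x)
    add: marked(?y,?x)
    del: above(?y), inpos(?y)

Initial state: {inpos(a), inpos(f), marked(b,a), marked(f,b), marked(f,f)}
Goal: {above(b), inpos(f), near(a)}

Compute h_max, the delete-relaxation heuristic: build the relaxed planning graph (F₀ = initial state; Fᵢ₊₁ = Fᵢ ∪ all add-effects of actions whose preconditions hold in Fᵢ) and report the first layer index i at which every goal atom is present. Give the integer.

3

F0 = init (5 atoms)
F1 = F0 ∪ {above(a), above(b), above(f), near(b), near(f)}  (10 atoms)
F2 = F1 ∪ {marked(a,b), marked(a,f)}  (12 atoms)
F3 = F2 ∪ {near(a)}  (13 atoms)
goal ⊆ F3  ⇒  h_max = 3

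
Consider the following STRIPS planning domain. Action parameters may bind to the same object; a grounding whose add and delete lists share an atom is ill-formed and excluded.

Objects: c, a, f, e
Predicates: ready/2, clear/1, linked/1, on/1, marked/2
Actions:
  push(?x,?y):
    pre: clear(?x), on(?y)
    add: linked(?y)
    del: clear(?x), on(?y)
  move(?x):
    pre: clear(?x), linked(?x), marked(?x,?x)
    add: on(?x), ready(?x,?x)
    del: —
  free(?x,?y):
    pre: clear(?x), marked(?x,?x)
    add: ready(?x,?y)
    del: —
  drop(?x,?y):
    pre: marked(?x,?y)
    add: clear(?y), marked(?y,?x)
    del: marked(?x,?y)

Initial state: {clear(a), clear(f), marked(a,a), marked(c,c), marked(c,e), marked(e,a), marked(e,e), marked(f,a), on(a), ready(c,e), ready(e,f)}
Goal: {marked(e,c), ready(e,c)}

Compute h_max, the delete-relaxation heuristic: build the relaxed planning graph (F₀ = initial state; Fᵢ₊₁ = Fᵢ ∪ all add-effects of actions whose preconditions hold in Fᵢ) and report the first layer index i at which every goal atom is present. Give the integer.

F0 = init (11 atoms)
F1 = F0 ∪ {clear(e), linked(a), marked(a,e), marked(a,f), marked(e,c), ready(a,a), ready(a,c), ready(a,e), ready(a,f)}  (20 atoms)
F2 = F1 ∪ {clear(c), ready(e,a), ready(e,c), ready(e,e)}  (24 atoms)
goal ⊆ F2  ⇒  h_max = 2

2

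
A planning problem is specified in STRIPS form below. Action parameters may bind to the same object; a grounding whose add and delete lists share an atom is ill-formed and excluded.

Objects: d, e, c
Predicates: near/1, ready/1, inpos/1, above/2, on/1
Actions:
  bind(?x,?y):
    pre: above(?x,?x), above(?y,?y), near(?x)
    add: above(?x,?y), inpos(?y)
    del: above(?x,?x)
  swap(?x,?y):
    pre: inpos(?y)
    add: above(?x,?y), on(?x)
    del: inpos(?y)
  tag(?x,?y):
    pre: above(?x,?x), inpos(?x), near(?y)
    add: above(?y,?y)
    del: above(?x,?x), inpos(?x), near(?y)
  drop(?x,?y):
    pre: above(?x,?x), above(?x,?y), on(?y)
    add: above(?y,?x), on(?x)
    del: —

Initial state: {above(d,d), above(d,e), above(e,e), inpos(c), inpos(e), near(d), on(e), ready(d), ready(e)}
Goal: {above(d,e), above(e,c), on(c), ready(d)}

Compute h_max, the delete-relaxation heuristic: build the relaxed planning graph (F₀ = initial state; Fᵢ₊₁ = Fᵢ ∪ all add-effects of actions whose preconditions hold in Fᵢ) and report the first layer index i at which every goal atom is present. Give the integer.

1

F0 = init (9 atoms)
F1 = F0 ∪ {above(c,c), above(c,e), above(d,c), above(e,c), above(e,d), on(c), on(d)}  (16 atoms)
goal ⊆ F1  ⇒  h_max = 1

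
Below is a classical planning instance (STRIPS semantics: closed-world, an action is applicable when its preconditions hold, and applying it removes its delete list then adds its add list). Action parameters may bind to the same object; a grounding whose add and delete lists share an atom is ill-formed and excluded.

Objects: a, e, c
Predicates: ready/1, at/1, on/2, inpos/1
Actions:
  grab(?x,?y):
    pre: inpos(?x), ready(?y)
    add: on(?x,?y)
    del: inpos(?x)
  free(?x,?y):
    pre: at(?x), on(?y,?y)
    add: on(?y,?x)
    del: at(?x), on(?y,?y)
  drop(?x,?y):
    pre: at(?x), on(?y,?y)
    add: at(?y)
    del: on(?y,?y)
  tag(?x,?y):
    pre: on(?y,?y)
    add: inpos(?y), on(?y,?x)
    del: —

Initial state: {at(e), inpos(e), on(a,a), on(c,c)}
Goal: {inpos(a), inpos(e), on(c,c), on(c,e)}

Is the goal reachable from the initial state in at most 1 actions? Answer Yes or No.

1. tag(a,a)  →  {at(e), inpos(a), inpos(e), on(a,a), on(c,c)}
2. tag(e,c)  →  {at(e), inpos(a), inpos(c), inpos(e), on(a,a), on(c,c), on(c,e)}
optimal plan length = 2; 2 > 1

No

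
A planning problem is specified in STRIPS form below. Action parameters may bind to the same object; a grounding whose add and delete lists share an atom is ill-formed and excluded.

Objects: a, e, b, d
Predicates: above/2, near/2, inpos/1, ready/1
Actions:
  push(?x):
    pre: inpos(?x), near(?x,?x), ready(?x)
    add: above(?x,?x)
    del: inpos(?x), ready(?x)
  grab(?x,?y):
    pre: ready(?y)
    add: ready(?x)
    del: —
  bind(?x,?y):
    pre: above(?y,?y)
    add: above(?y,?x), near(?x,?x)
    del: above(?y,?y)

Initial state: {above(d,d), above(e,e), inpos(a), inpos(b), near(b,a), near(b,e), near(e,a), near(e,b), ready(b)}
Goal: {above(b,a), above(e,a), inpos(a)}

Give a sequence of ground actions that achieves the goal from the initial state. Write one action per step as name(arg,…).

1. bind(a,e)  →  {above(d,d), above(e,a), inpos(a), inpos(b), near(a,a), near(b,a), near(b,e), near(e,a), near(e,b), ready(b)}
2. bind(b,d)  →  {above(d,b), above(e,a), inpos(a), inpos(b), near(a,a), near(b,a), near(b,b), near(b,e), near(e,a), near(e,b), ready(b)}
3. push(b)  →  {above(b,b), above(d,b), above(e,a), inpos(a), near(a,a), near(b,a), near(b,b), near(b,e), near(e,a), near(e,b)}
4. bind(a,b)  →  {above(b,a), above(d,b), above(e,a), inpos(a), near(a,a), near(b,a), near(b,b), near(b,e), near(e,a), near(e,b)}

bind(a,e); bind(b,d); push(b); bind(a,b)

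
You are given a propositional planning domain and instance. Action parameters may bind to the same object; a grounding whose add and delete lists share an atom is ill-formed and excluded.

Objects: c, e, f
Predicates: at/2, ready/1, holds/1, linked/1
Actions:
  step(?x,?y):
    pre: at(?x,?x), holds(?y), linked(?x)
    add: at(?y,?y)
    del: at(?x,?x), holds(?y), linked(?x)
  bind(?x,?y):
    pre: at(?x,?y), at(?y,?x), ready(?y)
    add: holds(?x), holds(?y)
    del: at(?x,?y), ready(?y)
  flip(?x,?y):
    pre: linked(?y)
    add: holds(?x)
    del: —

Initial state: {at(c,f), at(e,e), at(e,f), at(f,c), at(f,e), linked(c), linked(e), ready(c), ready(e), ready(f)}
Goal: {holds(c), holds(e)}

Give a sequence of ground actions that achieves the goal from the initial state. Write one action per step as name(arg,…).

1. bind(c,f)  →  {at(e,e), at(e,f), at(f,c), at(f,e), holds(c), holds(f), linked(c), linked(e), ready(c), ready(e)}
2. bind(e,e)  →  {at(e,f), at(f,c), at(f,e), holds(c), holds(e), holds(f), linked(c), linked(e), ready(c)}

bind(c,f); bind(e,e)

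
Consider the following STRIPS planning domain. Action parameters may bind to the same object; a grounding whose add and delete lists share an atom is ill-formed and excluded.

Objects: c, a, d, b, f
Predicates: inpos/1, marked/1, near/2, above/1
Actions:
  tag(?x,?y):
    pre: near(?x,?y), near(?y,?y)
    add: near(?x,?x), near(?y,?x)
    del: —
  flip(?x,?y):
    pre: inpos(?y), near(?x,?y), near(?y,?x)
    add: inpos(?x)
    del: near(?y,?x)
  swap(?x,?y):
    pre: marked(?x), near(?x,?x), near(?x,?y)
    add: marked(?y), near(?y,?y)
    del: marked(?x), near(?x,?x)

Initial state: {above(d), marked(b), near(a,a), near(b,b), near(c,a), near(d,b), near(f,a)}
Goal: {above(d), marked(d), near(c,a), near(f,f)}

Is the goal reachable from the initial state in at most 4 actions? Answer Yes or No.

1. tag(d,b)  →  {above(d), marked(b), near(a,a), near(b,b), near(b,d), near(c,a), near(d,b), near(d,d), near(f,a)}
2. tag(f,a)  →  {above(d), marked(b), near(a,a), near(a,f), near(b,b), near(b,d), near(c,a), near(d,b), near(d,d), near(f,a), near(f,f)}
3. swap(b,d)  →  {above(d), marked(d), near(a,a), near(a,f), near(b,d), near(c,a), near(d,b), near(d,d), near(f,a), near(f,f)}
optimal plan length = 3; 3 ≤ 4

Yes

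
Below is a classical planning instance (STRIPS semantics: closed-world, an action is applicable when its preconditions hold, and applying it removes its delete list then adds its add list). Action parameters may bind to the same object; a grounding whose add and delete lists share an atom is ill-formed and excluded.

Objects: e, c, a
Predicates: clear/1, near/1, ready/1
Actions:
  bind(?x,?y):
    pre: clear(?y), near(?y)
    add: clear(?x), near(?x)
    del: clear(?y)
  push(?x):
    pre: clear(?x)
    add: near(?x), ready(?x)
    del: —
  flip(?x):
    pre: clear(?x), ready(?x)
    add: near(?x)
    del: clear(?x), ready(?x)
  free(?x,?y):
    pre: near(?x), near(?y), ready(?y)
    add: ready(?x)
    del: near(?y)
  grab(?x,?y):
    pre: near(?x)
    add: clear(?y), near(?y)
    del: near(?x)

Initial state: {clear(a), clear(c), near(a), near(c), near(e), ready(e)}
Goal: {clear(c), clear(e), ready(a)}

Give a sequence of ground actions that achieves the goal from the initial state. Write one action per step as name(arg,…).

bind(e,a); free(a,e)

1. bind(e,a)  →  {clear(c), clear(e), near(a), near(c), near(e), ready(e)}
2. free(a,e)  →  {clear(c), clear(e), near(a), near(c), ready(a), ready(e)}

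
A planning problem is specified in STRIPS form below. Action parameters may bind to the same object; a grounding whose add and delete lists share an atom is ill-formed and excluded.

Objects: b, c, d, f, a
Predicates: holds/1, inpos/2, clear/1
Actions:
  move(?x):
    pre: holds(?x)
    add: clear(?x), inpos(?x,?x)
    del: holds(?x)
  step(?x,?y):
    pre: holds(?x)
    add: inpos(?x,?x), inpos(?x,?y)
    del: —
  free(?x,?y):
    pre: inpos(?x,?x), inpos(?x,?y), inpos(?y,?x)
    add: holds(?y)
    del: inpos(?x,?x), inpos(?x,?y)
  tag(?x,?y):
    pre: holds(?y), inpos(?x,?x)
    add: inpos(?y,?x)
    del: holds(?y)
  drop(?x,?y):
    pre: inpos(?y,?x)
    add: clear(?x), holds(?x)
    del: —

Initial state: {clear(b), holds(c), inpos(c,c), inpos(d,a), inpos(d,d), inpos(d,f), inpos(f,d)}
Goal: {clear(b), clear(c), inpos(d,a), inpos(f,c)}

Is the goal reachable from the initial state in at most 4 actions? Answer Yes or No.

Yes

1. move(c)  →  {clear(b), clear(c), inpos(c,c), inpos(d,a), inpos(d,d), inpos(d,f), inpos(f,d)}
2. free(d,f)  →  {clear(b), clear(c), holds(f), inpos(c,c), inpos(d,a), inpos(f,d)}
3. step(f,c)  →  {clear(b), clear(c), holds(f), inpos(c,c), inpos(d,a), inpos(f,c), inpos(f,d), inpos(f,f)}
optimal plan length = 3; 3 ≤ 4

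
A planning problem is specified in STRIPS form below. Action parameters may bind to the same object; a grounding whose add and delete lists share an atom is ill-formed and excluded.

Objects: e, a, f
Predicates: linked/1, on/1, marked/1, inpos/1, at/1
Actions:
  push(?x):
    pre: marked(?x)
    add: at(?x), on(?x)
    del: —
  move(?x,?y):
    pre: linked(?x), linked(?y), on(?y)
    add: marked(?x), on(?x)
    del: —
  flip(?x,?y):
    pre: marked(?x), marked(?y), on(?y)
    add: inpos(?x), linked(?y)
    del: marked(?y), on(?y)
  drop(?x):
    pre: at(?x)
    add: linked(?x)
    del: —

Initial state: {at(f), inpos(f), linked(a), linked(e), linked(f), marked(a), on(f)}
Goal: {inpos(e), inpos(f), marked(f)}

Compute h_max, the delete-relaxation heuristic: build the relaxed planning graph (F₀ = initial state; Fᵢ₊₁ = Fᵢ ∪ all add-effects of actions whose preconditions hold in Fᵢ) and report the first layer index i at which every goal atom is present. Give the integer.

2

F0 = init (7 atoms)
F1 = F0 ∪ {at(a), marked(e), marked(f), on(a), on(e)}  (12 atoms)
F2 = F1 ∪ {at(e), inpos(a), inpos(e)}  (15 atoms)
goal ⊆ F2  ⇒  h_max = 2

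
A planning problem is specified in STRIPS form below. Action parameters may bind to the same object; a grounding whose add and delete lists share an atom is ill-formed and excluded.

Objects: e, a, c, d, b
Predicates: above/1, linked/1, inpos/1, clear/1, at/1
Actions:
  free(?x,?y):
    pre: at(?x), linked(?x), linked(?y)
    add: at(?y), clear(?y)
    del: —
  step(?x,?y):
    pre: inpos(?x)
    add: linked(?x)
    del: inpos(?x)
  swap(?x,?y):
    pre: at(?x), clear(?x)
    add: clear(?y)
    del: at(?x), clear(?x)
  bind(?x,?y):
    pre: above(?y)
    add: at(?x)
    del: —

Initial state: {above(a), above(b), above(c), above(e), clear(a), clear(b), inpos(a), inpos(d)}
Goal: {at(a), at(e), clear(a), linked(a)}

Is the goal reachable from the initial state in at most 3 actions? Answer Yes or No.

1. step(a,e)  →  {above(a), above(b), above(c), above(e), clear(a), clear(b), inpos(d), linked(a)}
2. bind(e,e)  →  {above(a), above(b), above(c), above(e), at(e), clear(a), clear(b), inpos(d), linked(a)}
3. bind(a,e)  →  {above(a), above(b), above(c), above(e), at(a), at(e), clear(a), clear(b), inpos(d), linked(a)}
optimal plan length = 3; 3 ≤ 3

Yes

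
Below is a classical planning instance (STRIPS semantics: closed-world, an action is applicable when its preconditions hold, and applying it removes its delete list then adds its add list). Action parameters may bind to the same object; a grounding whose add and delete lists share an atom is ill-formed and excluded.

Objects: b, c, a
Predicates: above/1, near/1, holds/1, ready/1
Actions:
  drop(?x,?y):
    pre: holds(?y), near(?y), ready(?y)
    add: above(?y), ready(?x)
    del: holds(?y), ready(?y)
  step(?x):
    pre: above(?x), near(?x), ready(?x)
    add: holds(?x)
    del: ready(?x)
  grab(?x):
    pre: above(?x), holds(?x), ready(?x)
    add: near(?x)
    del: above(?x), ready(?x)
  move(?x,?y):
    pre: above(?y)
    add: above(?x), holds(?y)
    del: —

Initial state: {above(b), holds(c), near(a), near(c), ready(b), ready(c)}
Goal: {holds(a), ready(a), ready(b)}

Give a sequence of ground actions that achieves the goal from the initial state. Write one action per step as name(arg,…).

drop(a,c); move(a,b); move(b,a)

1. drop(a,c)  →  {above(b), above(c), near(a), near(c), ready(a), ready(b)}
2. move(a,b)  →  {above(a), above(b), above(c), holds(b), near(a), near(c), ready(a), ready(b)}
3. move(b,a)  →  {above(a), above(b), above(c), holds(a), holds(b), near(a), near(c), ready(a), ready(b)}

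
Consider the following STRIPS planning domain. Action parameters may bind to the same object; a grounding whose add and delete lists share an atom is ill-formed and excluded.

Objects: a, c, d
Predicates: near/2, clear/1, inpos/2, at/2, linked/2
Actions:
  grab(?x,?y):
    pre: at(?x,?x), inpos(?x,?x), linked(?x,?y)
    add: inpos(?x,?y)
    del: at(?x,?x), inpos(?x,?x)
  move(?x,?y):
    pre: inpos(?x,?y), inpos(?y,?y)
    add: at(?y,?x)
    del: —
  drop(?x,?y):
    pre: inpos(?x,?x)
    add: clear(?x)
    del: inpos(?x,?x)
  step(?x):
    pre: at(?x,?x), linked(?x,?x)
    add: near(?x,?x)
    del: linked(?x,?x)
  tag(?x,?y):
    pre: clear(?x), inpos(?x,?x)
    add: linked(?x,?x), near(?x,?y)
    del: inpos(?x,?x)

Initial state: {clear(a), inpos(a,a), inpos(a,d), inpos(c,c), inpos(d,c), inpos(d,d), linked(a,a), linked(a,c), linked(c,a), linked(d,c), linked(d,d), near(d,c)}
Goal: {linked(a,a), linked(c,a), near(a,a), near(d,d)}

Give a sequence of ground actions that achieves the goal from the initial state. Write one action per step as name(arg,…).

1. move(d,d)  →  {at(d,d), clear(a), inpos(a,a), inpos(a,d), inpos(c,c), inpos(d,c), inpos(d,d), linked(a,a), linked(a,c), linked(c,a), linked(d,c), linked(d,d), near(d,c)}
2. step(d)  →  {at(d,d), clear(a), inpos(a,a), inpos(a,d), inpos(c,c), inpos(d,c), inpos(d,d), linked(a,a), linked(a,c), linked(c,a), linked(d,c), near(d,c), near(d,d)}
3. tag(a,a)  →  {at(d,d), clear(a), inpos(a,d), inpos(c,c), inpos(d,c), inpos(d,d), linked(a,a), linked(a,c), linked(c,a), linked(d,c), near(a,a), near(d,c), near(d,d)}

move(d,d); step(d); tag(a,a)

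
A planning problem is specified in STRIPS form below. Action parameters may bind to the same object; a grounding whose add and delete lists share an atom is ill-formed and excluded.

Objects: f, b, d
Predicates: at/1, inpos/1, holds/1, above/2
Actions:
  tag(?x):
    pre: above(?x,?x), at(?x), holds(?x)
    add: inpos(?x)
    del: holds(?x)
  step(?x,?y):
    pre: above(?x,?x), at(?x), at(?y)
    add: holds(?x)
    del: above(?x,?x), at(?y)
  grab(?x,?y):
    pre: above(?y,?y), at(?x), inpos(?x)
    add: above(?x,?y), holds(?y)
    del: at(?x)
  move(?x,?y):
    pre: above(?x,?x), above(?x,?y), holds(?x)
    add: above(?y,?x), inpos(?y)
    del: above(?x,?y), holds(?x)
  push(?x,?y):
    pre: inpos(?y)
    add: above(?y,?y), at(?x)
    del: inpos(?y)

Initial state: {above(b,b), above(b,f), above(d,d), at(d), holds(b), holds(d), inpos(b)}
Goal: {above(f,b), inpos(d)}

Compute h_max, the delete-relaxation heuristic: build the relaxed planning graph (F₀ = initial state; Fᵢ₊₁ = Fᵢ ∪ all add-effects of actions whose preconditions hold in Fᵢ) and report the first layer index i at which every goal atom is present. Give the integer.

F0 = init (7 atoms)
F1 = F0 ∪ {above(f,b), at(b), at(f), inpos(d), inpos(f)}  (12 atoms)
goal ⊆ F1  ⇒  h_max = 1

1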